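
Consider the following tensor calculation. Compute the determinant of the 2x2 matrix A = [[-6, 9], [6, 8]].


For a 2x2 matrix [[a, b], [c, d]], det = a*d - b*c.
a = -6, b = 9, c = 6, d = 8
a*d = -6 * 8 = -48
b*c = 9 * 6 = 54
det = -48 - 54 = -102

-102


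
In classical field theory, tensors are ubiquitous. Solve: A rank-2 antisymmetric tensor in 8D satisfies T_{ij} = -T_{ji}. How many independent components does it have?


An antisymmetric rank-2 tensor satisfies A_{ij} = -A_{ji}, so diagonal entries are zero.
The independent components are the upper-triangular entries: C(n, 2) = n(n-1)/2.
n = 8
C(8, 2) = 8 * 7 / 2 = 56 / 2 = 28

28


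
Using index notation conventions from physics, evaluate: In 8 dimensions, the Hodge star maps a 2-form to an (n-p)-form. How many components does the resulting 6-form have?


The Hodge dual of a p-form on an n-dimensional manifold is an (n-p)-form.
n = 8, p = 2, so dual degree = 8 - 2 = 6
The number of components is C(n, n-p) = C(8, 6) = 28

28


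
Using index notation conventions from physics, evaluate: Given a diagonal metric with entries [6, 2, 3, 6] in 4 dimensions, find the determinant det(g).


For a diagonal metric, the determinant is the product of diagonal entries.
Diagonal entries: 6, 2, 3, 6
det(g) = 6 * 2 * 3 * 6 = 216

216


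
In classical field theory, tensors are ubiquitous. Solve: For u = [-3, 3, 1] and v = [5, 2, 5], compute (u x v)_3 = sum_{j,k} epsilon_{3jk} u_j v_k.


(u x v)_3 = sum_{j,k} epsilon_{3jk} u_j v_k. Only permutations of (1,2,3) contribute; the two non-zero terms are:
eps_{312} u_1 v_2 = 1 * -3 * 2 = -6
eps_{321} u_2 v_1 = -1 * 3 * 5 = -15
(u x v)_3 = -21

-21


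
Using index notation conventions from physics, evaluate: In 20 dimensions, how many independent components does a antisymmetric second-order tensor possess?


A antisymmetric rank-2 tensor in d dimensions has d(d-1)/2 independent components.
d = 20
d(d-1)/2 = 20 * 19 / 2 = 380 / 2 = 190

190


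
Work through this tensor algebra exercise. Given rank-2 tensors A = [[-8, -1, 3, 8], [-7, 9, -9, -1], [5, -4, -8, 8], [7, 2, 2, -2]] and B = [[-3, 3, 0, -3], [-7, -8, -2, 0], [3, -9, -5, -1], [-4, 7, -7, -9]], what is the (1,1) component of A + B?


Tensor addition is component-wise: (A + B)_{ij} = A_{ij} + B_{ij}.
A_{11} = -8
B_{11} = -3
(A + B)_{11} = -8 + -3 = -11

-11


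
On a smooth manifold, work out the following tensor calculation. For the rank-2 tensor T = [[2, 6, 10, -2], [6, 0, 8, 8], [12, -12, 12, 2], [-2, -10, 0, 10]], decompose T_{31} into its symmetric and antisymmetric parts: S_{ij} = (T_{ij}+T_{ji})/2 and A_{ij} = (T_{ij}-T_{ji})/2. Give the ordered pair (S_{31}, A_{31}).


T_{31} = 12
T_{13} = 10
S_{31} = (12 + 10)/2 = 22/2 = 11
A_{31} = (12 - 10)/2 = 2/2 = 1
Check: S + A = 11 + 1 = 12 = T_{31}.

(11, 1)


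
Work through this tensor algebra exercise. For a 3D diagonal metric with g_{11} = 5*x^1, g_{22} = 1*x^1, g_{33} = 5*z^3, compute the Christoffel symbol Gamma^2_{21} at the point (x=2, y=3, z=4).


For a diagonal metric, Gamma^k_{ij} = (1/2) g^{kk} (dg_{ik}/dx_j + dg_{jk}/dx_i - dg_{ij}/dx_k).
The metric is diagonal, so g_{ab} = 0 for a != b.
At the given point: g_{11} = 10, g_{22} = 2, g_{33} = 320
g^{22} = 1/2
dg_{22}/dx_1 = dg_{22}/dx_1 = 1
dg_{12}/dx_2 = 0 (off-diagonal)
dg_{21}/dx_2 = 0 (off-diagonal)
Numerator = 1 + 0 - 0 = 1
Gamma^2_{21} = 1 / (2 * 2) = 1/4

1/4


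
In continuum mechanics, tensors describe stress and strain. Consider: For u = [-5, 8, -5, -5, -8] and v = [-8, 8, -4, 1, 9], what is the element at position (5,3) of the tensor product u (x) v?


The outer product entry T_{ij} = u_i * v_j.
We need i=5, j=3.
u_5 = -8, v_3 = -4
T_{5,3} = -8 * -4 = 32

32


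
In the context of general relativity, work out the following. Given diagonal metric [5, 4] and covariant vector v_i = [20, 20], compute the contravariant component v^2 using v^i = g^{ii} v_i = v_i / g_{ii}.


To raise an index with a diagonal metric: v^i = v_i / g_{ii}.
For index 2: v_2 = 20, g_{22} = 4
v^2 = 20 / 4 = 5

5


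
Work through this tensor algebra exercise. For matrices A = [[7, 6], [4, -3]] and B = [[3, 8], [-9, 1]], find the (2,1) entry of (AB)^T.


(AB)^T_{ij} = (AB)_{ji} = sum_k A_{jk} B_{ki}.
For i=2, j=1 we need (AB)_{12}:
A_{11} * B_{12} = 7 * 8 = 56
A_{12} * B_{22} = 6 * 1 = 6
Sum = 56 + 6 = 62

62


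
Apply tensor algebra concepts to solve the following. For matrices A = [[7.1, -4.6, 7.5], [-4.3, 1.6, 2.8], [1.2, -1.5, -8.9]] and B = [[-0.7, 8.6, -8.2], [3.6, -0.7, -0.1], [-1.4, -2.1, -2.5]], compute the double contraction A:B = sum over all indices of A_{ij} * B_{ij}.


A:B = sum over all i,j of A_{ij} * B_{ij}.
Row 1: 7.1*-0.7=-4.97, -4.6*8.6=-39.56, 7.5*-8.2=-61.5 => row sum = -106.03
Row 2: -4.3*3.6=-15.48, 1.6*-0.7=-1.12, 2.8*-0.1=-0.28 => row sum = -16.88
Row 3: 1.2*-1.4=-1.68, -1.5*-2.1=3.15, -8.9*-2.5=22.25 => row sum = 23.72
Total = -106.03 + -16.88 + 23.72 = -99.19

-99.19


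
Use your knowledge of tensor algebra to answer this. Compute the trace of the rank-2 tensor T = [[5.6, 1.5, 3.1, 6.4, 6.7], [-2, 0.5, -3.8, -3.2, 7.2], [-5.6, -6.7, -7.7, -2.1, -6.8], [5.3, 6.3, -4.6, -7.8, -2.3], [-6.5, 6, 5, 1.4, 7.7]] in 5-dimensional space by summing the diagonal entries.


The contraction (trace) of a rank-2 tensor is the sum of its diagonal elements.
Diagonal entries: A[1,1] = 5.6, A[2,2] = 0.5, A[3,3] = -7.7, A[4,4] = -7.8, A[5,5] = 7.7
Tr(A) = 5.6 + 0.5 + -7.7 + -7.8 + 7.7 = -1.7

-1.7


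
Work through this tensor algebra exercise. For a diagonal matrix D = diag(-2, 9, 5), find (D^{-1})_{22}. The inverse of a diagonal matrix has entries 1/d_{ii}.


For a diagonal matrix, the inverse has entries (D^{-1})_{ii} = 1/d_{ii}.
The diagonal entries are: d_{11} = -2, d_{22} = 9, d_{33} = 5
We need (D^{-1})_{22} = 1/d_{22} = 1/9 = 1/9

1/9


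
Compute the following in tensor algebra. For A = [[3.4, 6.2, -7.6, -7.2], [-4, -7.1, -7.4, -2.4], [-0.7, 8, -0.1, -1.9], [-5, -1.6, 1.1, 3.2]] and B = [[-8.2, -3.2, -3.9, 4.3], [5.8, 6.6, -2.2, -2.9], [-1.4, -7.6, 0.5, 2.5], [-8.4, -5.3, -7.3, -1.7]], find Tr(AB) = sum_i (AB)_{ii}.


Tr(AB) = sum_i (AB)_{ii} where (AB)_{ii} = sum_k A_{ik} B_{ki}.
(AB)_{11} = 3.4*-8.2 + 6.2*5.8 + -7.6*-1.4 + -7.2*-8.4 = 79.2
(AB)_{22} = -4*-3.2 + -7.1*6.6 + -7.4*-7.6 + -2.4*-5.3 = 34.9
(AB)_{33} = -0.7*-3.9 + 8*-2.2 + -0.1*0.5 + -1.9*-7.3 = -1.05
(AB)_{44} = -5*4.3 + -1.6*-2.9 + 1.1*2.5 + 3.2*-1.7 = -19.55
Tr(AB) = 79.2 + 34.9 + -1.05 + -19.55 = 93.5

93.5


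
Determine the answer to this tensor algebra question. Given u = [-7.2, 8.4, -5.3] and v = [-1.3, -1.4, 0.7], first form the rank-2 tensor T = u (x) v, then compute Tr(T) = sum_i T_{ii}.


The outer product gives T_{ij} = u_i v_j.
The trace (contraction) is Tr(T) = sum_i T_{ii} = sum_i u_i v_i.
Diagonal entries:
T_{11} = u_1 * v_1 = -7.2 * -1.3 = 9.36
T_{22} = u_2 * v_2 = 8.4 * -1.4 = -11.76
T_{33} = u_3 * v_3 = -5.3 * 0.7 = -3.71
Tr(T) = 9.36 + -11.76 + -3.71 = -6.11

-6.11


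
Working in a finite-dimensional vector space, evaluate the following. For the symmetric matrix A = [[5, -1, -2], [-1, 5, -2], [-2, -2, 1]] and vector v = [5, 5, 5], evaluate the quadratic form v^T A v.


First compute Av:
(Av)_1 = 5*5 + -1*5 + -2*5 = 10
(Av)_2 = -1*5 + 5*5 + -2*5 = 10
(Av)_3 = -2*5 + -2*5 + 1*5 = -15
Av = [10, 10, -15]
Then v^T (Av) = 5*10 + 5*10 + 5*-15
= 50 + 50 + -75 = 25

25


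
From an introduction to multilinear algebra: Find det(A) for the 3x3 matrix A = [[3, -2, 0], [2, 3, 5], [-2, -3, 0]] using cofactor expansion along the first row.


Expanding along the first row, det(A) = a11*M_11 - a12*M_12 + a13*M_13, where M_1j is the (1,j) minor.
Minor M_11 = 3*0 - 5*-3 = 15
Minor M_12 = 2*0 - 5*-2 = 10
Minor M_13 = 2*-3 - 3*-2 = 0
det = 3*(15) - -2*(10) + 0*(0)
    = 45 - -20 + 0
    = 65

65


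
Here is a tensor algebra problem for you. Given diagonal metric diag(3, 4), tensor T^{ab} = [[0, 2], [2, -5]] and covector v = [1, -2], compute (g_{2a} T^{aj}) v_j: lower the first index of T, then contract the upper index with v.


Step 1: lower the first index. For a diagonal metric, g_{ia} T^{aj} = g_{ii} T^{ij} (no sum on i).
g_{22} = 4
S_2{}^1 = 4 * T^{21} = 4 * 2 = 8
S_2{}^2 = 4 * T^{22} = 4 * -5 = -20
Step 2: contract S_2{}^j with v_j.
S_2{}^1 * v_1 = 8 * 1 = 8
S_2{}^2 * v_2 = -20 * -2 = 40
Result = 8 + 40 = 48

48


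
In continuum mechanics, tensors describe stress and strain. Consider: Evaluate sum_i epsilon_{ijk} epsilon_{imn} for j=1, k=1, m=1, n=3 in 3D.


Using the identity: epsilon_{ijk} epsilon_{imn} = delta_{jm} delta_{kn} - delta_{jn} delta_{km}.
delta_{11} = 1
delta_{13} = 0
delta_{13} = 0
delta_{11} = 1
Result = 1 * 0 - 0 * 1 = 0 - 0 = 0

0


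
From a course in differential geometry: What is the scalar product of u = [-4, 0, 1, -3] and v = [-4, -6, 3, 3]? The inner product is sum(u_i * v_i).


The inner product u . v = sum of u_i * v_i.
Term-by-term: -4 * -4, 0 * -6, 1 * 3, -3 * 3
Products: 16, 0, 3, -9
Sum = 16 + 0 + 3 + -9 = 10

10


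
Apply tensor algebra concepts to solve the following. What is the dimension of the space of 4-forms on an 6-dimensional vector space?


The dimension of the space of p-forms on an n-dimensional space is C(n, p).
n = 6, p = 4
C(6, 4) = 6! / (4! * 2!) = 15

15


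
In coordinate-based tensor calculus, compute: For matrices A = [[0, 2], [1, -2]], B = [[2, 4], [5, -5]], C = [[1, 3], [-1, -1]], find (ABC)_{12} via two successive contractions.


(ABC)_{12} = sum_m (AB)_{1m} C_{m2}. First compute row 1 of AB.
(AB)_{11} = 0*2 + 2*5 = 10
(AB)_{12} = 0*4 + 2*-5 = -10
Now contract with column 2 of C:
(AB)_{11} * C_{12} = 10 * 3 = 30
(AB)_{12} * C_{22} = -10 * -1 = 10
(ABC)_{12} = 30 + 10 = 40

40


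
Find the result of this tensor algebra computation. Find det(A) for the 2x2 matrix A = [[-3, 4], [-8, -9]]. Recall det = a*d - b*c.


For a 2x2 matrix [[a, b], [c, d]], det = a*d - b*c.
a = -3, b = 4, c = -8, d = -9
a*d = -3 * -9 = 27
b*c = 4 * -8 = -32
det = 27 - -32 = 59

59


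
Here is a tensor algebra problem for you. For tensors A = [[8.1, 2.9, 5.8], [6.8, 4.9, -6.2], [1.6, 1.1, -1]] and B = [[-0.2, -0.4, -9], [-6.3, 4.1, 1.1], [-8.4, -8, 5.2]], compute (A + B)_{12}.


Tensor addition is component-wise: (A + B)_{ij} = A_{ij} + B_{ij}.
A_{12} = 2.9
B_{12} = -0.4
(A + B)_{12} = 2.9 + -0.4 = 2.5

2.5


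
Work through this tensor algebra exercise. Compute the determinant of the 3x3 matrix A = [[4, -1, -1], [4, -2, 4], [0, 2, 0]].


Expanding along the first row, det(A) = a11*M_11 - a12*M_12 + a13*M_13, where M_1j is the (1,j) minor.
Minor M_11 = -2*0 - 4*2 = -8
Minor M_12 = 4*0 - 4*0 = 0
Minor M_13 = 4*2 - -2*0 = 8
det = 4*(-8) - -1*(0) + -1*(8)
    = -32 - 0 + -8
    = -40

-40


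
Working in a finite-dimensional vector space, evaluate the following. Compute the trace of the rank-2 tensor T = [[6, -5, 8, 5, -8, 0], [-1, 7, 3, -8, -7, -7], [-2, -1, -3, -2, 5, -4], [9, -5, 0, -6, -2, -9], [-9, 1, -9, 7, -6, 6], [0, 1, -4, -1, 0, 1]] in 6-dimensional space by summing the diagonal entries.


The contraction (trace) of a rank-2 tensor is the sum of its diagonal elements.
Diagonal entries: A[1,1] = 6, A[2,2] = 7, A[3,3] = -3, A[4,4] = -6, A[5,5] = -6, A[6,6] = 1
Tr(A) = 6 + 7 + -3 + -6 + -6 + 1 = -1

-1


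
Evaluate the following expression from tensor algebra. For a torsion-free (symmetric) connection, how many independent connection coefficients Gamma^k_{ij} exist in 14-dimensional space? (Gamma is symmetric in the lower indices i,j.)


Christoffel symbols Gamma^k_{ij} are symmetric in i,j, so there are d * d(d+1)/2 independent symbols.
d = 14
d(d+1)/2 = 14 * 15 / 2 = 105
Total = 14 * 105 = 1470

1470


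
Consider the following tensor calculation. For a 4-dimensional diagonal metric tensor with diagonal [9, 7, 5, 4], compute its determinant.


For a diagonal metric, the determinant is the product of diagonal entries.
Diagonal entries: 9, 7, 5, 4
det(g) = 9 * 7 * 5 * 4 = 1260

1260


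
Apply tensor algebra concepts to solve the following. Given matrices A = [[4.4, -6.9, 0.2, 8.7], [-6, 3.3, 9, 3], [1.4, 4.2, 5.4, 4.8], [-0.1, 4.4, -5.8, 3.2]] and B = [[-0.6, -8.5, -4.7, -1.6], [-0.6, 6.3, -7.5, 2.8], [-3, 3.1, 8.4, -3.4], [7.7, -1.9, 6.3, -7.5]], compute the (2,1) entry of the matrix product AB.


(AB)_{ij} = sum_k A_{ik} B_{kj}.
For i=2, j=1:
A_{21} * B_{11} = -6 * -0.6 = 3.6
A_{22} * B_{21} = 3.3 * -0.6 = -1.98
A_{23} * B_{31} = 9 * -3 = -27
A_{24} * B_{41} = 3 * 7.7 = 23.1
Sum = 3.6 + -1.98 + -27 + 23.1 = -2.28

-2.28


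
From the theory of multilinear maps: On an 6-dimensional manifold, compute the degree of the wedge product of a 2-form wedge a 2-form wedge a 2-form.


The degree of a wedge product is the sum of the degrees of the individual forms.
Degrees: 2, 2, 2
Total degree = 2 + 2 + 2 = 6

6


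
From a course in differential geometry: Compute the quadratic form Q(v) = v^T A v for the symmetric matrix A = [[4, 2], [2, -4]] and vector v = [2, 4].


First compute Av:
(Av)_1 = 4*2 + 2*4 = 16
(Av)_2 = 2*2 + -4*4 = -12
Av = [16, -12]
Then v^T (Av) = 2*16 + 4*-12
= 32 + -48 = -16

-16


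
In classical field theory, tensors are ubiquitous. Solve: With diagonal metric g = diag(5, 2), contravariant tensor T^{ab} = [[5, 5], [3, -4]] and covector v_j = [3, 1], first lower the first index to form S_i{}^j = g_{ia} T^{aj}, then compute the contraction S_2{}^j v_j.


Step 1: lower the first index. For a diagonal metric, g_{ia} T^{aj} = g_{ii} T^{ij} (no sum on i).
g_{22} = 2
S_2{}^1 = 2 * T^{21} = 2 * 3 = 6
S_2{}^2 = 2 * T^{22} = 2 * -4 = -8
Step 2: contract S_2{}^j with v_j.
S_2{}^1 * v_1 = 6 * 3 = 18
S_2{}^2 * v_2 = -8 * 1 = -8
Result = 18 + -8 = 10

10


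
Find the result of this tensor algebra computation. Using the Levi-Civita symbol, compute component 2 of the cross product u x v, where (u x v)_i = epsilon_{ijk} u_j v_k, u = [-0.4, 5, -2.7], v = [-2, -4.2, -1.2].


(u x v)_2 = sum_{j,k} epsilon_{2jk} u_j v_k. Only permutations of (1,2,3) contribute; the two non-zero terms are:
eps_{213} u_1 v_3 = -1 * -0.4 * -1.2 = -0.48
eps_{231} u_3 v_1 = 1 * -2.7 * -2 = 5.4
(u x v)_2 = 4.92

4.92


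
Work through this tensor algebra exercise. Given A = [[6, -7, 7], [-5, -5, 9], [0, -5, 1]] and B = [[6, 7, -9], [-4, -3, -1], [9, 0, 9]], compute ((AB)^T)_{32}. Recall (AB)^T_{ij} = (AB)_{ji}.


(AB)^T_{ij} = (AB)_{ji} = sum_k A_{jk} B_{ki}.
For i=3, j=2 we need (AB)_{23}:
A_{21} * B_{13} = -5 * -9 = 45
A_{22} * B_{23} = -5 * -1 = 5
A_{23} * B_{33} = 9 * 9 = 81
Sum = 45 + 5 + 81 = 131

131


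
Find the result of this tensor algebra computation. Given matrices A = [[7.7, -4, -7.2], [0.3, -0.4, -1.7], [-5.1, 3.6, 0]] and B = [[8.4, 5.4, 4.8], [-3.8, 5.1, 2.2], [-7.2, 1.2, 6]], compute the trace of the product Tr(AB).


Tr(AB) = sum_i (AB)_{ii} where (AB)_{ii} = sum_k A_{ik} B_{ki}.
(AB)_{11} = 7.7*8.4 + -4*-3.8 + -7.2*-7.2 = 131.72
(AB)_{22} = 0.3*5.4 + -0.4*5.1 + -1.7*1.2 = -2.46
(AB)_{33} = -5.1*4.8 + 3.6*2.2 + 0*6 = -16.56
Tr(AB) = 131.72 + -2.46 + -16.56 = 112.7

112.7


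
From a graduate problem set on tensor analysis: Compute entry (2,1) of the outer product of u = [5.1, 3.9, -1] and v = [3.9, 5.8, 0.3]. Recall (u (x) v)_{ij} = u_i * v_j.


The outer product entry T_{ij} = u_i * v_j.
We need i=2, j=1.
u_2 = 3.9, v_1 = 3.9
T_{2,1} = 3.9 * 3.9 = 15.21

15.21


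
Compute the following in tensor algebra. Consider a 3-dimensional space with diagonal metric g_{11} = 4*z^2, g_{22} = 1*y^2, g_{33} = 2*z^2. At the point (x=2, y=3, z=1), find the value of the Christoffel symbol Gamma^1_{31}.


For a diagonal metric, Gamma^k_{ij} = (1/2) g^{kk} (dg_{ik}/dx_j + dg_{jk}/dx_i - dg_{ij}/dx_k).
The metric is diagonal, so g_{ab} = 0 for a != b.
At the given point: g_{11} = 4, g_{22} = 9, g_{33} = 2
g^{11} = 1/4
dg_{31}/dx_1 = 0 (off-diagonal)
dg_{11}/dx_3 = dg_{11}/dx_3 = 8
dg_{31}/dx_1 = 0 (off-diagonal)
Numerator = 0 + 8 - 0 = 8
Gamma^1_{31} = 8 / (2 * 4) = 1

1


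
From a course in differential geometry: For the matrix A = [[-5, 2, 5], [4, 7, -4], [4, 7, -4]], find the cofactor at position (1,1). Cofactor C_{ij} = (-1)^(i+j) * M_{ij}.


To find cofactor C_{11}, delete row 1 and column 1.
The resulting 2x2 submatrix is: [[7, -4], [7, -4]]
Minor M_{11} = 7*-4 - -4*7
  = -28 - -28 = 0
Sign = (-1)^(1+1) = (-1)^2 = 1
Cofactor C_{11} = 1 * 0 = 0

0


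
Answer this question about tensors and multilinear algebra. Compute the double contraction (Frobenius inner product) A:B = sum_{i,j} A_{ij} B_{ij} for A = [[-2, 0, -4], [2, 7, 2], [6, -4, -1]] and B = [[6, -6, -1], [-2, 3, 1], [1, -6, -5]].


A:B = sum over all i,j of A_{ij} * B_{ij}.
Row 1: -2*6=-12, 0*-6=0, -4*-1=4 => row sum = -8
Row 2: 2*-2=-4, 7*3=21, 2*1=2 => row sum = 19
Row 3: 6*1=6, -4*-6=24, -1*-5=5 => row sum = 35
Total = -8 + 19 + 35 = 46

46


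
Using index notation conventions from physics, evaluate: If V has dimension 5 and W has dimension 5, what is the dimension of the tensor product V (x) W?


The dimension of a tensor product is the product of dimensions.
dim(V) = 5, dim(W) = 5
dim(V (x) W) = 5 * 5 = 25

25


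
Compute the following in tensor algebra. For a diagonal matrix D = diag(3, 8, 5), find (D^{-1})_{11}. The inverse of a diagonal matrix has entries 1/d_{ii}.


For a diagonal matrix, the inverse has entries (D^{-1})_{ii} = 1/d_{ii}.
The diagonal entries are: d_{11} = 3, d_{22} = 8, d_{33} = 5
We need (D^{-1})_{11} = 1/d_{11} = 1/3 = 1/3

1/3


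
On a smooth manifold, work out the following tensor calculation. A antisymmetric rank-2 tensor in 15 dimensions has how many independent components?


A antisymmetric rank-2 tensor in d dimensions has d(d-1)/2 independent components.
d = 15
d(d-1)/2 = 15 * 14 / 2 = 210 / 2 = 105

105


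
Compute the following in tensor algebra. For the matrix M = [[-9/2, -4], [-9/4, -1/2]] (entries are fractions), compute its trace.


The trace is the sum of diagonal entries.
Diagonal: M[1,1] = -9/2, M[2,2] = -1/2
Tr(M) = -9/2 + -1/2
Computing step by step:
After adding M[1,1]: -9/2
After adding M[2,2]: -5
Tr(M) = -5

-5


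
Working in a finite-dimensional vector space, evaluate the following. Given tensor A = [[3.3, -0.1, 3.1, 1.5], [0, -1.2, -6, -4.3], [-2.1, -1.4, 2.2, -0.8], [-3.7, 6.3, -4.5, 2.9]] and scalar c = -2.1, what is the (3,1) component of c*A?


Scalar multiplication: (cA)_{ij} = c * A_{ij}.
c = -2.1
A_{31} = -2.1
(cA)_{31} = -2.1 * -2.1 = 4.41

4.41


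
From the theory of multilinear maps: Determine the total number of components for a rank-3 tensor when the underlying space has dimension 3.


The number of components of a rank-r tensor in d dimensions is d^r.
Here d = 3 and r = 3.
3^3 = 27

27


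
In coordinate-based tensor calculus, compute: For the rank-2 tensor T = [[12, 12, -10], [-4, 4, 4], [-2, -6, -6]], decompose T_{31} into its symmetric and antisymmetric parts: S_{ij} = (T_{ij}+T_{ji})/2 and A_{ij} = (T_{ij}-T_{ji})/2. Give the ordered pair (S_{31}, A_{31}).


T_{31} = -2
T_{13} = -10
S_{31} = (-2 + -10)/2 = -12/2 = -6
A_{31} = (-2 - -10)/2 = 8/2 = 4
Check: S + A = -6 + 4 = -2 = T_{31}.

(-6, 4)


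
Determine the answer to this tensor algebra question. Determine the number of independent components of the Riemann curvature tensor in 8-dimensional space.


The Riemann tensor in d dimensions has d^2(d^2 - 1)/12 independent components.
d = 8, so d^2 = 64
d^2 - 1 = 63
d^2(d^2 - 1) = 64 * 63 = 4032
Divide by 12: 4032 / 12 = 336

336


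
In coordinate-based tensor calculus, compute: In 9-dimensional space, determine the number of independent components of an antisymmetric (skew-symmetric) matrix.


An antisymmetric rank-2 tensor satisfies A_{ij} = -A_{ji}, so diagonal entries are zero.
The independent components are the upper-triangular entries: C(n, 2) = n(n-1)/2.
n = 9
C(9, 2) = 9 * 8 / 2 = 72 / 2 = 36

36


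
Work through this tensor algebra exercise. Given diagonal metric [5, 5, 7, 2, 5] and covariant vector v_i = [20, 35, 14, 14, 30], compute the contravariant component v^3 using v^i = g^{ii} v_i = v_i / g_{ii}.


To raise an index with a diagonal metric: v^i = v_i / g_{ii}.
For index 3: v_3 = 14, g_{33} = 7
v^3 = 14 / 7 = 2

2


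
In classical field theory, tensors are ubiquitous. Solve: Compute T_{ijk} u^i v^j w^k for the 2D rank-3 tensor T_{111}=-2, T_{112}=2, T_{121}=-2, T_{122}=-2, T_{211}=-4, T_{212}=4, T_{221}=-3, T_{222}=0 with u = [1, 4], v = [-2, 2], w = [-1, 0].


S = sum over i,j,k of T_{ijk} u_i v_j w_k. Expanding all 8 terms:
T_{111}*u_1*v_1*w_1 = -2*1*-2*-1 = -4  (running total: -4)
T_{112}*u_1*v_1*w_2 = 2*1*-2*0 = 0  (running total: -4)
T_{121}*u_1*v_2*w_1 = -2*1*2*-1 = 4  (running total: 0)
T_{122}*u_1*v_2*w_2 = -2*1*2*0 = 0  (running total: 0)
T_{211}*u_2*v_1*w_1 = -4*4*-2*-1 = -32  (running total: -32)
T_{212}*u_2*v_1*w_2 = 4*4*-2*0 = 0  (running total: -32)
T_{221}*u_2*v_2*w_1 = -3*4*2*-1 = 24  (running total: -8)
T_{222}*u_2*v_2*w_2 = 0*4*2*0 = 0  (running total: -8)
S = -8

-8


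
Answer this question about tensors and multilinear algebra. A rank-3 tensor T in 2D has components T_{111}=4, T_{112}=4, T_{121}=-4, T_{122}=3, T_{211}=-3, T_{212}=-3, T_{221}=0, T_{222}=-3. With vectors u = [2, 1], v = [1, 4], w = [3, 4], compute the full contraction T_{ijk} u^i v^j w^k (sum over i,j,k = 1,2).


S = sum over i,j,k of T_{ijk} u_i v_j w_k. Expanding all 8 terms:
T_{111}*u_1*v_1*w_1 = 4*2*1*3 = 24  (running total: 24)
T_{112}*u_1*v_1*w_2 = 4*2*1*4 = 32  (running total: 56)
T_{121}*u_1*v_2*w_1 = -4*2*4*3 = -96  (running total: -40)
T_{122}*u_1*v_2*w_2 = 3*2*4*4 = 96  (running total: 56)
T_{211}*u_2*v_1*w_1 = -3*1*1*3 = -9  (running total: 47)
T_{212}*u_2*v_1*w_2 = -3*1*1*4 = -12  (running total: 35)
T_{221}*u_2*v_2*w_1 = 0*1*4*3 = 0  (running total: 35)
T_{222}*u_2*v_2*w_2 = -3*1*4*4 = -48  (running total: -13)
S = -13

-13


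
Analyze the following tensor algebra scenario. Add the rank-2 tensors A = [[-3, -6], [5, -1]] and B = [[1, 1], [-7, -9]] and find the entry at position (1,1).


Tensor addition is component-wise: (A + B)_{ij} = A_{ij} + B_{ij}.
A_{11} = -3
B_{11} = 1
(A + B)_{11} = -3 + 1 = -2

-2


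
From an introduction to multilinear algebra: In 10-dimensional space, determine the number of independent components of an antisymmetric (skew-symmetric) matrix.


An antisymmetric rank-2 tensor satisfies A_{ij} = -A_{ji}, so diagonal entries are zero.
The independent components are the upper-triangular entries: C(n, 2) = n(n-1)/2.
n = 10
C(10, 2) = 10 * 9 / 2 = 90 / 2 = 45

45


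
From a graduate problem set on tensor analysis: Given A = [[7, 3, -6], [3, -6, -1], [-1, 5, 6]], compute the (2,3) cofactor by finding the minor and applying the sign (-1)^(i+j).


To find cofactor C_{23}, delete row 2 and column 3.
The resulting 2x2 submatrix is: [[7, 3], [-1, 5]]
Minor M_{23} = 7*5 - 3*-1
  = 35 - -3 = 38
Sign = (-1)^(2+3) = (-1)^5 = -1
Cofactor C_{23} = -1 * 38 = -38

-38


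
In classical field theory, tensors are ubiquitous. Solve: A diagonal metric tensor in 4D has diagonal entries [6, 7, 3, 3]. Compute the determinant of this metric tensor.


For a diagonal metric, the determinant is the product of diagonal entries.
Diagonal entries: 6, 7, 3, 3
det(g) = 6 * 7 * 3 * 3 = 378

378


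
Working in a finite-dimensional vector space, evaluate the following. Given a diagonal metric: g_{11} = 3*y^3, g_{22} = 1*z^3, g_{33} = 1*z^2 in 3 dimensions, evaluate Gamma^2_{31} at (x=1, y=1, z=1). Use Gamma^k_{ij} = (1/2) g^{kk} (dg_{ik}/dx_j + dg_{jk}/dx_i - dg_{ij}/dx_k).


For a diagonal metric, Gamma^k_{ij} = (1/2) g^{kk} (dg_{ik}/dx_j + dg_{jk}/dx_i - dg_{ij}/dx_k).
The metric is diagonal, so g_{ab} = 0 for a != b.
At the given point: g_{11} = 3, g_{22} = 1, g_{33} = 1
g^{22} = 1/1
dg_{32}/dx_1 = 0 (off-diagonal)
dg_{12}/dx_3 = 0 (off-diagonal)
dg_{31}/dx_2 = 0 (off-diagonal)
Numerator = 0 + 0 - 0 = 0
Gamma^2_{31} = 0 / (2 * 1) = 0

0


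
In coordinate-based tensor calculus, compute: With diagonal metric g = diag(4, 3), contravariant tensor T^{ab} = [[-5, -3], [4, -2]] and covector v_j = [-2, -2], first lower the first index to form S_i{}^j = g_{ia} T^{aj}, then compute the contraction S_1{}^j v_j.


Step 1: lower the first index. For a diagonal metric, g_{ia} T^{aj} = g_{ii} T^{ij} (no sum on i).
g_{11} = 4
S_1{}^1 = 4 * T^{11} = 4 * -5 = -20
S_1{}^2 = 4 * T^{12} = 4 * -3 = -12
Step 2: contract S_1{}^j with v_j.
S_1{}^1 * v_1 = -20 * -2 = 40
S_1{}^2 * v_2 = -12 * -2 = 24
Result = 40 + 24 = 64

64


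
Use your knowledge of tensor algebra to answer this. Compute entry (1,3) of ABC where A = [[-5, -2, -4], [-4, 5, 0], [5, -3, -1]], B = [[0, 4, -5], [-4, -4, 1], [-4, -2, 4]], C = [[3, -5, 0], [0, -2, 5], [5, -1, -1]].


(ABC)_{13} = sum_m (AB)_{1m} C_{m3}. First compute row 1 of AB.
(AB)_{11} = -5*0 + -2*-4 + -4*-4 = 24
(AB)_{12} = -5*4 + -2*-4 + -4*-2 = -4
(AB)_{13} = -5*-5 + -2*1 + -4*4 = 7
Now contract with column 3 of C:
(AB)_{11} * C_{13} = 24 * 0 = 0
(AB)_{12} * C_{23} = -4 * 5 = -20
(AB)_{13} * C_{33} = 7 * -1 = -7
(ABC)_{13} = 0 + -20 + -7 = -27

-27


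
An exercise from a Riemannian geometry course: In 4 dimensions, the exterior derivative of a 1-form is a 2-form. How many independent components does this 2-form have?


The exterior derivative of a p-form is a (p+1)-form.
Its number of independent components is C(n, p+1).
n = 4, p+1 = 2
C(4, 2) = 6

6


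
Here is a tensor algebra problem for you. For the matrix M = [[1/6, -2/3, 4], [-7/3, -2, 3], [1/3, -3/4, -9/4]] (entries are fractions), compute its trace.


The trace is the sum of diagonal entries.
Diagonal: M[1,1] = 1/6, M[2,2] = -2, M[3,3] = -9/4
Tr(M) = 1/6 + -2 + -9/4
Computing step by step:
After adding M[1,1]: 1/6
After adding M[2,2]: -11/6
After adding M[3,3]: -49/12
Tr(M) = -49/12

-49/12


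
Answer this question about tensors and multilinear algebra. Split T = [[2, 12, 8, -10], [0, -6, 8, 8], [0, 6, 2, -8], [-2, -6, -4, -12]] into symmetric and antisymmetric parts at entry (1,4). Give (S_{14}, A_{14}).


T_{14} = -10
T_{41} = -2
S_{14} = (-10 + -2)/2 = -12/2 = -6
A_{14} = (-10 - -2)/2 = -8/2 = -4
Check: S + A = -6 + -4 = -10 = T_{14}.

(-6, -4)


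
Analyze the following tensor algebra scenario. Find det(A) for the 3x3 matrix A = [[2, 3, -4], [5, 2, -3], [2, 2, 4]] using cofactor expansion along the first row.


Expanding along the first row, det(A) = a11*M_11 - a12*M_12 + a13*M_13, where M_1j is the (1,j) minor.
Minor M_11 = 2*4 - -3*2 = 14
Minor M_12 = 5*4 - -3*2 = 26
Minor M_13 = 5*2 - 2*2 = 6
det = 2*(14) - 3*(26) + -4*(6)
    = 28 - 78 + -24
    = -74

-74


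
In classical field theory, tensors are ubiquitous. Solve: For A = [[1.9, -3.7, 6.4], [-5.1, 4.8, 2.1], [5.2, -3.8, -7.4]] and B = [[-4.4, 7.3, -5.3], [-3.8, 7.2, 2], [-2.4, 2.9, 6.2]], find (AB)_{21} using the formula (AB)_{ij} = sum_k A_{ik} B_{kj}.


(AB)_{ij} = sum_k A_{ik} B_{kj}.
For i=2, j=1:
A_{21} * B_{11} = -5.1 * -4.4 = 22.44
A_{22} * B_{21} = 4.8 * -3.8 = -18.24
A_{23} * B_{31} = 2.1 * -2.4 = -5.04
Sum = 22.44 + -18.24 + -5.04 = -0.84

-0.84


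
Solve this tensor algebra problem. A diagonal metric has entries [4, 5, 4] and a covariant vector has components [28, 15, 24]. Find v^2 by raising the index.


To raise an index with a diagonal metric: v^i = v_i / g_{ii}.
For index 2: v_2 = 15, g_{22} = 5
v^2 = 15 / 5 = 3

3


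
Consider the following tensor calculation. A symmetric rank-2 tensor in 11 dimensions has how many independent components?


A symmetric rank-2 tensor in d dimensions has d(d+1)/2 independent components.
d = 11
d(d+1)/2 = 11 * 12 / 2 = 132 / 2 = 66

66


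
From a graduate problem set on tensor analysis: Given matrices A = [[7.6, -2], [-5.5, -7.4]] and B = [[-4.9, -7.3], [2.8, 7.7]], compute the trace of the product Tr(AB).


Tr(AB) = sum_i (AB)_{ii} where (AB)_{ii} = sum_k A_{ik} B_{ki}.
(AB)_{11} = 7.6*-4.9 + -2*2.8 = -42.84
(AB)_{22} = -5.5*-7.3 + -7.4*7.7 = -16.83
Tr(AB) = -42.84 + -16.83 = -59.67

-59.67


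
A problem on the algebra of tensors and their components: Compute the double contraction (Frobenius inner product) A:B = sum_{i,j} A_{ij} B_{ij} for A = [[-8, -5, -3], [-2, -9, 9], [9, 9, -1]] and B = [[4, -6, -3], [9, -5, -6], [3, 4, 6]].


A:B = sum over all i,j of A_{ij} * B_{ij}.
Row 1: -8*4=-32, -5*-6=30, -3*-3=9 => row sum = 7
Row 2: -2*9=-18, -9*-5=45, 9*-6=-54 => row sum = -27
Row 3: 9*3=27, 9*4=36, -1*6=-6 => row sum = 57
Total = 7 + -27 + 57 = 37

37


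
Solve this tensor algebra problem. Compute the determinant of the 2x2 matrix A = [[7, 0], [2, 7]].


For a 2x2 matrix [[a, b], [c, d]], det = a*d - b*c.
a = 7, b = 0, c = 2, d = 7
a*d = 7 * 7 = 49
b*c = 0 * 2 = 0
det = 49 - 0 = 49

49


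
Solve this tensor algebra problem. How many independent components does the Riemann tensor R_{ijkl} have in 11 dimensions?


The Riemann tensor in d dimensions has d^2(d^2 - 1)/12 independent components.
d = 11, so d^2 = 121
d^2 - 1 = 120
d^2(d^2 - 1) = 121 * 120 = 14520
Divide by 12: 14520 / 12 = 1210

1210


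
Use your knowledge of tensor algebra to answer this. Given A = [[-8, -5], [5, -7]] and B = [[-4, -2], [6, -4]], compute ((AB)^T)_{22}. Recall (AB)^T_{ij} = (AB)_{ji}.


(AB)^T_{ij} = (AB)_{ji} = sum_k A_{jk} B_{ki}.
For i=2, j=2 we need (AB)_{22}:
A_{21} * B_{12} = 5 * -2 = -10
A_{22} * B_{22} = -7 * -4 = 28
Sum = -10 + 28 = 18

18


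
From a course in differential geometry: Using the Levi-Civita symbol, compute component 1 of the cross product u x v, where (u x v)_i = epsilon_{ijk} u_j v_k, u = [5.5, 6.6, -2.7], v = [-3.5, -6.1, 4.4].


(u x v)_1 = sum_{j,k} epsilon_{1jk} u_j v_k. Only permutations of (1,2,3) contribute; the two non-zero terms are:
eps_{123} u_2 v_3 = 1 * 6.6 * 4.4 = 29.04
eps_{132} u_3 v_2 = -1 * -2.7 * -6.1 = -16.47
(u x v)_1 = 12.57

12.57


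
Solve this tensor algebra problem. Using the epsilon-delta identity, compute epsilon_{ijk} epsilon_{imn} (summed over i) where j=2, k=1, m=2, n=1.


Using the identity: epsilon_{ijk} epsilon_{imn} = delta_{jm} delta_{kn} - delta_{jn} delta_{km}.
delta_{22} = 1
delta_{11} = 1
delta_{21} = 0
delta_{12} = 0
Result = 1 * 1 - 0 * 0 = 1 - 0 = 1

1


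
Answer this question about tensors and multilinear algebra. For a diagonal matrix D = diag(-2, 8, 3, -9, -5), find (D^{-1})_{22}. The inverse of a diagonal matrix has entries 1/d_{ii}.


For a diagonal matrix, the inverse has entries (D^{-1})_{ii} = 1/d_{ii}.
The diagonal entries are: d_{11} = -2, d_{22} = 8, d_{33} = 3, d_{44} = -9, d_{55} = -5
We need (D^{-1})_{22} = 1/d_{22} = 1/8 = 1/8

1/8


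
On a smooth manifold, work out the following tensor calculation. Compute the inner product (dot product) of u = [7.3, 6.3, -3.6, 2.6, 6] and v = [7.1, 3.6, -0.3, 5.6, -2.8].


The inner product u . v = sum of u_i * v_i.
Term-by-term: 7.3 * 7.1, 6.3 * 3.6, -3.6 * -0.3, 2.6 * 5.6, 6 * -2.8
Products: 51.83, 22.68, 1.08, 14.56, -16.8
Sum = 51.83 + 22.68 + 1.08 + 14.56 + -16.8 = 73.35

73.35


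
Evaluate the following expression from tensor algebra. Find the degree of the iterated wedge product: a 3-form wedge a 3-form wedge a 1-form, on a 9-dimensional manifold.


The degree of a wedge product is the sum of the degrees of the individual forms.
Degrees: 3, 3, 1
Total degree = 3 + 3 + 1 = 7

7


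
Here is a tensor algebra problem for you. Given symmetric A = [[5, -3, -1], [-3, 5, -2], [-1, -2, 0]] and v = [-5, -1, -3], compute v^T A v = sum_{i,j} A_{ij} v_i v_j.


First compute Av:
(Av)_1 = 5*-5 + -3*-1 + -1*-3 = -19
(Av)_2 = -3*-5 + 5*-1 + -2*-3 = 16
(Av)_3 = -1*-5 + -2*-1 + 0*-3 = 7
Av = [-19, 16, 7]
Then v^T (Av) = -5*-19 + -1*16 + -3*7
= 95 + -16 + -21 = 58

58


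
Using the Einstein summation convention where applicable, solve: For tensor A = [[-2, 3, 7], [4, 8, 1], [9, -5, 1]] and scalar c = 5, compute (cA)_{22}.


Scalar multiplication: (cA)_{ij} = c * A_{ij}.
c = 5
A_{22} = 8
(cA)_{22} = 5 * 8 = 40

40


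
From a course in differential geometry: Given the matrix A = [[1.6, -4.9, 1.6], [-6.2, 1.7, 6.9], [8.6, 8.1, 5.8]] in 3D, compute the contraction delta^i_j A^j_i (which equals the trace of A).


The contraction (trace) of a rank-2 tensor is the sum of its diagonal elements.
Diagonal entries: A[1,1] = 1.6, A[2,2] = 1.7, A[3,3] = 5.8
Tr(A) = 1.6 + 1.7 + 5.8 = 9.1

9.1


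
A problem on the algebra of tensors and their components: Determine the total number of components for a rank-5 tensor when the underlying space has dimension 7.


The number of components of a rank-r tensor in d dimensions is d^r.
Here d = 7 and r = 5.
7^5 = 16807

16807


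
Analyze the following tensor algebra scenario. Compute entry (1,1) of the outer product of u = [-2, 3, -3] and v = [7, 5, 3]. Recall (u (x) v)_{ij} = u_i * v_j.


The outer product entry T_{ij} = u_i * v_j.
We need i=1, j=1.
u_1 = -2, v_1 = 7
T_{1,1} = -2 * 7 = -14

-14


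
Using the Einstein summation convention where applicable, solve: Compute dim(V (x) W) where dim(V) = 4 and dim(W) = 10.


The dimension of a tensor product is the product of dimensions.
dim(V) = 4, dim(W) = 10
dim(V (x) W) = 4 * 10 = 40

40


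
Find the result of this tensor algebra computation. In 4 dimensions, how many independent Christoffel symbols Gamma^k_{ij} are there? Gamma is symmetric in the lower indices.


Christoffel symbols Gamma^k_{ij} are symmetric in i,j, so there are d * d(d+1)/2 independent symbols.
d = 4
d(d+1)/2 = 4 * 5 / 2 = 10
Total = 4 * 10 = 40

40


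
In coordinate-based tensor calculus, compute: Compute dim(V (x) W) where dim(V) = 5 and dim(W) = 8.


The dimension of a tensor product is the product of dimensions.
dim(V) = 5, dim(W) = 8
dim(V (x) W) = 5 * 8 = 40

40


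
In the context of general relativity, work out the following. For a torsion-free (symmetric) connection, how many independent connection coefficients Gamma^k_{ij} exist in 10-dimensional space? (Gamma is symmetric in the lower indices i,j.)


Christoffel symbols Gamma^k_{ij} are symmetric in i,j, so there are d * d(d+1)/2 independent symbols.
d = 10
d(d+1)/2 = 10 * 11 / 2 = 55
Total = 10 * 55 = 550

550


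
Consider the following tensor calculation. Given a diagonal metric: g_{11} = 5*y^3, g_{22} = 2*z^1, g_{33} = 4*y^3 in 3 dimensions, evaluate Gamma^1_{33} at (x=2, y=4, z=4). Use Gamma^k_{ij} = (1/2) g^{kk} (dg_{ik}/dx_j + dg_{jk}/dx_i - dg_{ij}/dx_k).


For a diagonal metric, Gamma^k_{ij} = (1/2) g^{kk} (dg_{ik}/dx_j + dg_{jk}/dx_i - dg_{ij}/dx_k).
The metric is diagonal, so g_{ab} = 0 for a != b.
At the given point: g_{11} = 320, g_{22} = 8, g_{33} = 256
g^{11} = 1/320
dg_{31}/dx_3 = 0 (off-diagonal)
dg_{31}/dx_3 = 0 (off-diagonal)
dg_{33}/dx_1 = dg_{33}/dx_1 = 0
Numerator = 0 + 0 - 0 = 0
Gamma^1_{33} = 0 / (2 * 320) = 0

0


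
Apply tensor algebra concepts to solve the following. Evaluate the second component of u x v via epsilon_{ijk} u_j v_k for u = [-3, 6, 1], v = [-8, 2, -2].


(u x v)_2 = sum_{j,k} epsilon_{2jk} u_j v_k. Only permutations of (1,2,3) contribute; the two non-zero terms are:
eps_{213} u_1 v_3 = -1 * -3 * -2 = -6
eps_{231} u_3 v_1 = 1 * 1 * -8 = -8
(u x v)_2 = -14

-14


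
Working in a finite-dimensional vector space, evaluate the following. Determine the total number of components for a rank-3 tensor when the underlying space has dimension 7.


The number of components of a rank-r tensor in d dimensions is d^r.
Here d = 7 and r = 3.
7^3 = 343

343


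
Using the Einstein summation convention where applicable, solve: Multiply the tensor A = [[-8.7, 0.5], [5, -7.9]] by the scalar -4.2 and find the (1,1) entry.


Scalar multiplication: (cA)_{ij} = c * A_{ij}.
c = -4.2
A_{11} = -8.7
(cA)_{11} = -4.2 * -8.7 = 36.54

36.54


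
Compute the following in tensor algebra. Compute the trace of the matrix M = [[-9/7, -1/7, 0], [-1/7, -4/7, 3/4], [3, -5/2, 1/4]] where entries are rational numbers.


The trace is the sum of diagonal entries.
Diagonal: M[1,1] = -9/7, M[2,2] = -4/7, M[3,3] = 1/4
Tr(M) = -9/7 + -4/7 + 1/4
Computing step by step:
After adding M[1,1]: -9/7
After adding M[2,2]: -13/7
After adding M[3,3]: -45/28
Tr(M) = -45/28

-45/28


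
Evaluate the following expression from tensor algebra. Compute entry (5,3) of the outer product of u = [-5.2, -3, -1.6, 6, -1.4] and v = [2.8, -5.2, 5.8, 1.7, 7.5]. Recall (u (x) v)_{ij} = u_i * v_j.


The outer product entry T_{ij} = u_i * v_j.
We need i=5, j=3.
u_5 = -1.4, v_3 = 5.8
T_{5,3} = -1.4 * 5.8 = -8.12

-8.12


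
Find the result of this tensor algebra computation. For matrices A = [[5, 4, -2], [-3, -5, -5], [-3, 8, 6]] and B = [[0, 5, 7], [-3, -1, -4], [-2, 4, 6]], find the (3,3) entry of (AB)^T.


(AB)^T_{ij} = (AB)_{ji} = sum_k A_{jk} B_{ki}.
For i=3, j=3 we need (AB)_{33}:
A_{31} * B_{13} = -3 * 7 = -21
A_{32} * B_{23} = 8 * -4 = -32
A_{33} * B_{33} = 6 * 6 = 36
Sum = -21 + -32 + 36 = -17

-17


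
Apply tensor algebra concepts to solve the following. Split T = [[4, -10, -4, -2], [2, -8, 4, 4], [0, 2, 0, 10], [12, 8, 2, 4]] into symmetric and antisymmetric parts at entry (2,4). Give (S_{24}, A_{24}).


T_{24} = 4
T_{42} = 8
S_{24} = (4 + 8)/2 = 12/2 = 6
A_{24} = (4 - 8)/2 = -4/2 = -2
Check: S + A = 6 + -2 = 4 = T_{24}.

(6, -2)


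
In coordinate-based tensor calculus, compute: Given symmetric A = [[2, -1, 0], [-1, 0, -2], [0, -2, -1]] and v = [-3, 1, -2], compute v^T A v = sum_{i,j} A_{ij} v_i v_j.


First compute Av:
(Av)_1 = 2*-3 + -1*1 + 0*-2 = -7
(Av)_2 = -1*-3 + 0*1 + -2*-2 = 7
(Av)_3 = 0*-3 + -2*1 + -1*-2 = 0
Av = [-7, 7, 0]
Then v^T (Av) = -3*-7 + 1*7 + -2*0
= 21 + 7 + 0 = 28

28


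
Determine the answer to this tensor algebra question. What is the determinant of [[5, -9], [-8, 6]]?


For a 2x2 matrix [[a, b], [c, d]], det = a*d - b*c.
a = 5, b = -9, c = -8, d = 6
a*d = 5 * 6 = 30
b*c = -9 * -8 = 72
det = 30 - 72 = -42

-42


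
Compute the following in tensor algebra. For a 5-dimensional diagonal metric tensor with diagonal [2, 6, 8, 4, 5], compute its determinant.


For a diagonal metric, the determinant is the product of diagonal entries.
Diagonal entries: 2, 6, 8, 4, 5
det(g) = 2 * 6 * 8 * 4 * 5 = 1920

1920


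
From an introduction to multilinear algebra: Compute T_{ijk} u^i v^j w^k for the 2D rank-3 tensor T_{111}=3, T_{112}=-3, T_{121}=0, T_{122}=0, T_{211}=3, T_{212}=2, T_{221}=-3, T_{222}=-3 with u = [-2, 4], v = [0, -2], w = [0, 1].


S = sum over i,j,k of T_{ijk} u_i v_j w_k. Expanding all 8 terms:
T_{111}*u_1*v_1*w_1 = 3*-2*0*0 = 0  (running total: 0)
T_{112}*u_1*v_1*w_2 = -3*-2*0*1 = 0  (running total: 0)
T_{121}*u_1*v_2*w_1 = 0*-2*-2*0 = 0  (running total: 0)
T_{122}*u_1*v_2*w_2 = 0*-2*-2*1 = 0  (running total: 0)
T_{211}*u_2*v_1*w_1 = 3*4*0*0 = 0  (running total: 0)
T_{212}*u_2*v_1*w_2 = 2*4*0*1 = 0  (running total: 0)
T_{221}*u_2*v_2*w_1 = -3*4*-2*0 = 0  (running total: 0)
T_{222}*u_2*v_2*w_2 = -3*4*-2*1 = 24  (running total: 24)
S = 24

24


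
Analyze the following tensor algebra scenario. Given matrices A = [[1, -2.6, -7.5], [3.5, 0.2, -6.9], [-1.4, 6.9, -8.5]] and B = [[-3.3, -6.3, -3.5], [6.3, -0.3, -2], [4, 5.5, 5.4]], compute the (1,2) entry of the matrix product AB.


(AB)_{ij} = sum_k A_{ik} B_{kj}.
For i=1, j=2:
A_{11} * B_{12} = 1 * -6.3 = -6.3
A_{12} * B_{22} = -2.6 * -0.3 = 0.78
A_{13} * B_{32} = -7.5 * 5.5 = -41.25
Sum = -6.3 + 0.78 + -41.25 = -46.77

-46.77


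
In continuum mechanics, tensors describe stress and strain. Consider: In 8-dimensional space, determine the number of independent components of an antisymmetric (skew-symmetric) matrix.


An antisymmetric rank-2 tensor satisfies A_{ij} = -A_{ji}, so diagonal entries are zero.
The independent components are the upper-triangular entries: C(n, 2) = n(n-1)/2.
n = 8
C(8, 2) = 8 * 7 / 2 = 56 / 2 = 28

28


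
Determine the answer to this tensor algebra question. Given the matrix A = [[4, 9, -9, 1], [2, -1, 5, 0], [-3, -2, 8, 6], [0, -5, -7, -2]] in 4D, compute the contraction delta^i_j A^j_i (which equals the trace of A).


The contraction (trace) of a rank-2 tensor is the sum of its diagonal elements.
Diagonal entries: A[1,1] = 4, A[2,2] = -1, A[3,3] = 8, A[4,4] = -2
Tr(A) = 4 + -1 + 8 + -2 = 9

9
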